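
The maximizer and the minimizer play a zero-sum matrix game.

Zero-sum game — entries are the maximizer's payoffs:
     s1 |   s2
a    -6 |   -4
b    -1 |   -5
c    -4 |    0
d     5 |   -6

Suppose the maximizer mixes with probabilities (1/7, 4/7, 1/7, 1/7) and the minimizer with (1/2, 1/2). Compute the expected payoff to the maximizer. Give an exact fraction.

Against (1/2, 1/2), each row's expected payoff is a: -5; b: -3; c: -2; d: -1/2.
Taking the (1/7, 4/7, 1/7, 1/7)-weighted average: (1/7)·(-5) + (4/7)·(-3) + (1/7)·(-2) + (1/7)·(-1/2) = -39/14.

-39/14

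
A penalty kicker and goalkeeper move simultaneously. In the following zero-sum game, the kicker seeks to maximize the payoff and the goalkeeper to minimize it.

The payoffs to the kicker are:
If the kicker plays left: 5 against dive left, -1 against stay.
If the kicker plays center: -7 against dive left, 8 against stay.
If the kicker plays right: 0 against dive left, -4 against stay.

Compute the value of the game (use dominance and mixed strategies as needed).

11/7

Row right is strictly dominated by row left, so the kicker never plays it.
The remaining 2×2 game on (left, center) × (dive left, stay) has no saddle point. Let the kicker play left with probability p; indifference gives 5p − 7(1−p) = −p + 8(1−p), so p = 5/7.
Similarly the goalkeeper's optimal q on dive left is 3/7, and the value is 5·(3/7) + (-1)·(4/7) = 11/7.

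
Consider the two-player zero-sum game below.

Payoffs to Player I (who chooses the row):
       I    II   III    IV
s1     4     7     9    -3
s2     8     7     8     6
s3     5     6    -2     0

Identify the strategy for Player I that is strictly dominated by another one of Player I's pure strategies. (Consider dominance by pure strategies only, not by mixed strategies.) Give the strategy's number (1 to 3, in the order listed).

3

Compare s3 with s2: 8 > 5, 7 > 6, 8 > -2, 6 > 0.
So s2 strictly dominates s3 for Player I; s3 is strictly dominated.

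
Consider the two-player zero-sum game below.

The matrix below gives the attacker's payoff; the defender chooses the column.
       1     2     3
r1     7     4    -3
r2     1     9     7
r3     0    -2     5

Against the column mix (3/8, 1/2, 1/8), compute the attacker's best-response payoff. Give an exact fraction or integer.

r1: (7)·(3/8) + (4)·(1/2) + (-3)·(1/8) = 17/4.
r2: (1)·(3/8) + (9)·(1/2) + (7)·(1/8) = 23/4.
r3: (0)·(3/8) + (-2)·(1/2) + (5)·(1/8) = -3/8.
The best pure response is r2 with expected payoff 23/4.

23/4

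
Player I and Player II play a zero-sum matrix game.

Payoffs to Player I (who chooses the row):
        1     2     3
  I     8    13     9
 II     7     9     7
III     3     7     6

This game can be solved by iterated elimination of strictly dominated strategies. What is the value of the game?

Column 2 is strictly dominated by 1 for Player II (8<13, 7<9, 3<7); eliminate 2.
Row II is strictly dominated by row I (8>7, 9>7); eliminate II.
Row III is strictly dominated by row I (8>3, 9>6); eliminate III.
Column 3 is strictly dominated by 1 for Player II (8<9); eliminate 3.
Only (I, 1) remains, with payoff 8.

8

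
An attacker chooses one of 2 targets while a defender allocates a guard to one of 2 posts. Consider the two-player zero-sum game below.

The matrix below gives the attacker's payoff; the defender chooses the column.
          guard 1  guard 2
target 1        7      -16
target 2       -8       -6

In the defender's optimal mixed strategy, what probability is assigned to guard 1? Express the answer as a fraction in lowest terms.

2/5

Row minima are -16 and -8, so the attacker's maximin is -8; column maxima are 7 and -6, so the defender's minimax is -6. These differ, so the equilibrium is in mixed strategies.
Let the defender play guard 1 with probability q. The attacker is indifferent when 7q − 16(1−q) = −8q − 6(1−q), giving q = 2/5.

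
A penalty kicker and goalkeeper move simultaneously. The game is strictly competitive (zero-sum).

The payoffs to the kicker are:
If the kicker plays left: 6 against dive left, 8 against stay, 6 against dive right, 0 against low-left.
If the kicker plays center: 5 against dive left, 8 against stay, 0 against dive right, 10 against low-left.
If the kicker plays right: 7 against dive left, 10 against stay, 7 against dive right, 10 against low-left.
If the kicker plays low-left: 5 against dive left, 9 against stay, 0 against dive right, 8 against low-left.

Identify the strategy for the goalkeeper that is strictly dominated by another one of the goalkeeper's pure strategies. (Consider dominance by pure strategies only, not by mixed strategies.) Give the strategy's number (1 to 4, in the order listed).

The goalkeeper prefers columns that give the kicker less. Compare stay with dive left: 6 < 8, 5 < 8, 7 < 10, 5 < 9.
So dive left strictly dominates stay for the goalkeeper; stay is strictly dominated.

2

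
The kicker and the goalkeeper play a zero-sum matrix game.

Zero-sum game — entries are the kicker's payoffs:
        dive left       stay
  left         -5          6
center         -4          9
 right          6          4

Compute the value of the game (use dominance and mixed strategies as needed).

Row left is strictly dominated by row center, so the kicker never plays it.
The remaining 2×2 game on (center, right) × (dive left, stay) has no saddle point. Let the kicker play center with probability p; indifference gives −4p + 6(1−p) = 9p + 4(1−p), so p = 2/15.
Similarly the goalkeeper's optimal q on dive left is 1/3, and the value is -4·(1/3) + (9)·(2/3) = 14/3.

14/3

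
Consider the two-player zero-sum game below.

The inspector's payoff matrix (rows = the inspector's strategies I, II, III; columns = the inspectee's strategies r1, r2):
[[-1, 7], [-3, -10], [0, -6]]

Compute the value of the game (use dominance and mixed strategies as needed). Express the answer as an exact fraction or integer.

-3/7

Row II is strictly dominated by row III, so the inspector never plays it.
The remaining 2×2 game on (I, III) × (r1, r2) has no saddle point. Let the inspector play I with probability p; indifference gives −p = 7p − 6(1−p), so p = 3/7.
Similarly the inspectee's optimal q on r1 is 13/14, and the value is -1·(13/14) + (7)·(1/14) = -3/7.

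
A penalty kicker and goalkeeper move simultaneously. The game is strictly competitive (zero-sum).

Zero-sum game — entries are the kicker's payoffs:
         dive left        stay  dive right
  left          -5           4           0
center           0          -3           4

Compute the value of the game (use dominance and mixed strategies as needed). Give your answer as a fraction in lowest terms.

Column dive right is strictly dominated by dive left for the goalkeeper (it gives the kicker more in every row).
The remaining 2×2 game on (left, center) × (dive left, stay) has no saddle point. Let the kicker play left with probability p; indifference gives −5p = 4p − 3(1−p), so p = 1/4.
Similarly the goalkeeper's optimal q on dive left is 7/12, and the value is -5·(7/12) + (4)·(5/12) = -5/4.

-5/4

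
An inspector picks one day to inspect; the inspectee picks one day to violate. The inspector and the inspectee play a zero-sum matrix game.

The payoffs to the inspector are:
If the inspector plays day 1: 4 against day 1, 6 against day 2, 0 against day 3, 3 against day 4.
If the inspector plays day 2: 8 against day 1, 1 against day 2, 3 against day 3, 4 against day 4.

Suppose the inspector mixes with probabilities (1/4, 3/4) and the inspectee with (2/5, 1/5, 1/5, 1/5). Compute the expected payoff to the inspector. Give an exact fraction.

Against (2/5, 1/5, 1/5, 1/5), each row's expected payoff is day 1: 17/5; day 2: 24/5.
Taking the (1/4, 3/4)-weighted average: (1/4)·(17/5) + (3/4)·(24/5) = 89/20.

89/20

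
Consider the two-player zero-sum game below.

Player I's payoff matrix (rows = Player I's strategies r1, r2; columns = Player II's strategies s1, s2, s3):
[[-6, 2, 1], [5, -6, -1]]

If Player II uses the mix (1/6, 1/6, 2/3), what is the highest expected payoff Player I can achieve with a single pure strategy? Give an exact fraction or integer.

r1: (-6)·(1/6) + (2)·(1/6) + (1)·(2/3) = 0.
r2: (5)·(1/6) + (-6)·(1/6) + (-1)·(2/3) = -5/6.
The best pure response is r1 with expected payoff 0.

0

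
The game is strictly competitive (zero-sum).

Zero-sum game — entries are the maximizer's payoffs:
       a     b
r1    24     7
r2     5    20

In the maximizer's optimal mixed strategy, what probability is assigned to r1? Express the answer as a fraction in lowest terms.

Row minima are 7 and 5, so the maximizer's maximin is 7; column maxima are 24 and 20, so the minimizer's minimax is 20. These differ, so the equilibrium is in mixed strategies.
Let the maximizer play r1 with probability p. The minimizer is indifferent when 24p + 5(1−p) = 7p + 20(1−p), giving p = 15/32.

15/32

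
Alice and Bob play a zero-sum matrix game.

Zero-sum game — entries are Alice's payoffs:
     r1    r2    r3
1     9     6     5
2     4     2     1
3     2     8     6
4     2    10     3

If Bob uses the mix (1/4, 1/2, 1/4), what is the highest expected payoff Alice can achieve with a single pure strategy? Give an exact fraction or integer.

1: (9)·(1/4) + (6)·(1/2) + (5)·(1/4) = 13/2.
2: (4)·(1/4) + (2)·(1/2) + (1)·(1/4) = 9/4.
3: (2)·(1/4) + (8)·(1/2) + (6)·(1/4) = 6.
4: (2)·(1/4) + (10)·(1/2) + (3)·(1/4) = 25/4.
The best pure response is 1 with expected payoff 13/2.

13/2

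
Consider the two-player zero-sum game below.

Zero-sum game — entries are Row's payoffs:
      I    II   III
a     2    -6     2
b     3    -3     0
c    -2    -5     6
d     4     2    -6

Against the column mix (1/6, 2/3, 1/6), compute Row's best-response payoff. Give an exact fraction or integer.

a: (2)·(1/6) + (-6)·(2/3) + (2)·(1/6) = -10/3.
b: (3)·(1/6) + (-3)·(2/3) + (0)·(1/6) = -3/2.
c: (-2)·(1/6) + (-5)·(2/3) + (6)·(1/6) = -8/3.
d: (4)·(1/6) + (2)·(2/3) + (-6)·(1/6) = 1.
The best pure response is d with expected payoff 1.

1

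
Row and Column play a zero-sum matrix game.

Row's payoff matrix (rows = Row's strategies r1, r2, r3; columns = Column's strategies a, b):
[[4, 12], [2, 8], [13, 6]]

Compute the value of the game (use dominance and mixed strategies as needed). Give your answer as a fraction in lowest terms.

44/5

Row r2 is strictly dominated by row r1, so Row never plays it.
The remaining 2×2 game on (r1, r3) × (a, b) has no saddle point. Let Row play r1 with probability p; indifference gives 4p + 13(1−p) = 12p + 6(1−p), so p = 7/15.
Similarly Column's optimal q on a is 2/5, and the value is 4·(2/5) + (12)·(3/5) = 44/5.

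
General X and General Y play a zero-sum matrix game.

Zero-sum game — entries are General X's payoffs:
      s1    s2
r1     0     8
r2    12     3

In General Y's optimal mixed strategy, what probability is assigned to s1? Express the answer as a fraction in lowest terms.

Row minima are 0 and 3, so General X's maximin is 3; column maxima are 12 and 8, so General Y's minimax is 8. These differ, so the equilibrium is in mixed strategies.
Let General Y play s1 with probability q. General X is indifferent when 8(1−q) = 12q + 3(1−q), giving q = 5/17.

5/17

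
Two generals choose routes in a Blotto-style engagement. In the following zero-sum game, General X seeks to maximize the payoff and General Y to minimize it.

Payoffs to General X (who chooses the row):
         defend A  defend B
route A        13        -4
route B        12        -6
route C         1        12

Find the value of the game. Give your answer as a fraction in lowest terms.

Row route B is strictly dominated by row route A, so General X never plays it.
The remaining 2×2 game on (route A, route C) × (defend A, defend B) has no saddle point. Let General X play route A with probability p; indifference gives 13p + (1−p) = −4p + 12(1−p), so p = 11/28.
Similarly General Y's optimal q on defend A is 4/7, and the value is 13·(4/7) + (-4)·(3/7) = 40/7.

40/7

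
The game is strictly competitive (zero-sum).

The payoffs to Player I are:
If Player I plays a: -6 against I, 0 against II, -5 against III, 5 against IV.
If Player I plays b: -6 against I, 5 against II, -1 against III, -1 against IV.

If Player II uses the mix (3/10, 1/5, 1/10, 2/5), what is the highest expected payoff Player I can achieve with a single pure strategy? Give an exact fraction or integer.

a: (-6)·(3/10) + (0)·(1/5) + (-5)·(1/10) + (5)·(2/5) = -3/10.
b: (-6)·(3/10) + (5)·(1/5) + (-1)·(1/10) + (-1)·(2/5) = -13/10.
The best pure response is a with expected payoff -3/10.

-3/10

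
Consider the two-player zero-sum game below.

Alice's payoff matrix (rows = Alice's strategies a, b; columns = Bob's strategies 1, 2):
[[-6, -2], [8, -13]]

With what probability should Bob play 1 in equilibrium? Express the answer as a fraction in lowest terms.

11/25

Row minima are -6 and -13, so Alice's maximin is -6; column maxima are 8 and -2, so Bob's minimax is -2. These differ, so the equilibrium is in mixed strategies.
Let Bob play 1 with probability q. Alice is indifferent when −6q − 2(1−q) = 8q − 13(1−q), giving q = 11/25.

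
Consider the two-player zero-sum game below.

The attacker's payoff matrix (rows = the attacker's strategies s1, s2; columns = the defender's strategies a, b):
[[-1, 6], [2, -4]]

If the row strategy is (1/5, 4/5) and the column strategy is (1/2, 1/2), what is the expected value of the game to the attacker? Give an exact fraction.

-3/10

Against (1/2, 1/2), each row's expected payoff is s1: 5/2; s2: -1.
Taking the (1/5, 4/5)-weighted average: (1/5)·(5/2) + (4/5)·(-1) = -3/10.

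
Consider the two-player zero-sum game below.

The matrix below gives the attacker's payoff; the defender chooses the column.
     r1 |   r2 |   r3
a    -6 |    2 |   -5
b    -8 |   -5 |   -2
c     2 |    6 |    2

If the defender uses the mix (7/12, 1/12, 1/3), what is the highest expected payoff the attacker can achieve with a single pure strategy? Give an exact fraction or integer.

a: (-6)·(7/12) + (2)·(1/12) + (-5)·(1/3) = -5.
b: (-8)·(7/12) + (-5)·(1/12) + (-2)·(1/3) = -23/4.
c: (2)·(7/12) + (6)·(1/12) + (2)·(1/3) = 7/3.
The best pure response is c with expected payoff 7/3.

7/3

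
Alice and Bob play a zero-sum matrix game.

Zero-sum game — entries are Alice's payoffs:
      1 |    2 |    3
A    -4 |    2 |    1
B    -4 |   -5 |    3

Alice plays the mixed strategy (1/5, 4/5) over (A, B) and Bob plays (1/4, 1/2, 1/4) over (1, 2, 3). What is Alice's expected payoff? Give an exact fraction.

-43/20

Against (1/4, 1/2, 1/4), each row's expected payoff is A: 1/4; B: -11/4.
Taking the (1/5, 4/5)-weighted average: (1/5)·(1/4) + (4/5)·(-11/4) = -43/20.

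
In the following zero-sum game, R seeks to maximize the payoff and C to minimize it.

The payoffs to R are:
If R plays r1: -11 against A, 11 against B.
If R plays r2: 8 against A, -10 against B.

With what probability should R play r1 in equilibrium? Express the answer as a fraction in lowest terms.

9/20

Row minima are -11 and -10, so R's maximin is -10; column maxima are 8 and 11, so C's minimax is 8. These differ, so the equilibrium is in mixed strategies.
Let R play r1 with probability p. C is indifferent when −11p + 8(1−p) = 11p − 10(1−p), giving p = 9/20.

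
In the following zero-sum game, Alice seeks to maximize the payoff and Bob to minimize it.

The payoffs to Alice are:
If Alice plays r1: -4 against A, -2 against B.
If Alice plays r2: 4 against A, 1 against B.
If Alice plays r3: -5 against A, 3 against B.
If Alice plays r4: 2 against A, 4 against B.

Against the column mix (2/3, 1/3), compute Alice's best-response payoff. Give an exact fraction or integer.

3

r1: (-4)·(2/3) + (-2)·(1/3) = -10/3.
r2: (4)·(2/3) + (1)·(1/3) = 3.
r3: (-5)·(2/3) + (3)·(1/3) = -7/3.
r4: (2)·(2/3) + (4)·(1/3) = 8/3.
The best pure response is r2 with expected payoff 3.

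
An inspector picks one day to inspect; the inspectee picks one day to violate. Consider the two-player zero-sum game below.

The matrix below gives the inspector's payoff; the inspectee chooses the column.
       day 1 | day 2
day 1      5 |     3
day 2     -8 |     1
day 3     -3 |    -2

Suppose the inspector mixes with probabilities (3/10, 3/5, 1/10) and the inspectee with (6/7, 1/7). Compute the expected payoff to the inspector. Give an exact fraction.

-29/10

Against (6/7, 1/7), each row's expected payoff is day 1: 33/7; day 2: -47/7; day 3: -20/7.
Taking the (3/10, 3/5, 1/10)-weighted average: (3/10)·(33/7) + (3/5)·(-47/7) + (1/10)·(-20/7) = -29/10.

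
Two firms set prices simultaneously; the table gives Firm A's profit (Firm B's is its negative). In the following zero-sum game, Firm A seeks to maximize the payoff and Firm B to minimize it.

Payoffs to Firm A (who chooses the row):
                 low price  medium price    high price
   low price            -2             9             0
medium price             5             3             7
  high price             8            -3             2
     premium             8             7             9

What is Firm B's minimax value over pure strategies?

8

The worst case (largest entry) in each column is low price: 8, medium price: 9, high price: 9.
The best (smallest) of these is 8.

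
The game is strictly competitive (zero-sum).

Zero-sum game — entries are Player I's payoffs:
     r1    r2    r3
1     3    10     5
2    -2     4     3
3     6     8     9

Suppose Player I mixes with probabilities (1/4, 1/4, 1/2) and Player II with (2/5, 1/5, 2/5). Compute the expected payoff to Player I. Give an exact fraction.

27/5

Against (2/5, 1/5, 2/5), each row's expected payoff is 1: 26/5; 2: 6/5; 3: 38/5.
Taking the (1/4, 1/4, 1/2)-weighted average: (1/4)·(26/5) + (1/4)·(6/5) + (1/2)·(38/5) = 27/5.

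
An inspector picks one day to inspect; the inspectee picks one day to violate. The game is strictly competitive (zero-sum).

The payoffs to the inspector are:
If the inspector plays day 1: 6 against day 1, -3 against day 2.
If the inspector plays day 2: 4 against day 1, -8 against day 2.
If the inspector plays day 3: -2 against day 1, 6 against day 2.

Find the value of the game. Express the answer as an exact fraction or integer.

Row day 2 is strictly dominated by row day 1, so the inspector never plays it.
The remaining 2×2 game on (day 1, day 3) × (day 1, day 2) has no saddle point. Let the inspector play day 1 with probability p; indifference gives 6p − 2(1−p) = −3p + 6(1−p), so p = 8/17.
Similarly the inspectee's optimal q on day 1 is 9/17, and the value is 6·(9/17) + (-3)·(8/17) = 30/17.

30/17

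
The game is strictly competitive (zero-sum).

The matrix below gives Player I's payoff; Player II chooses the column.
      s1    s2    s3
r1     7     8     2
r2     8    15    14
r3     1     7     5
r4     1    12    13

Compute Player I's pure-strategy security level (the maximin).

The worst-case payoff for each row is r1: 2, r2: 8, r3: 1, r4: 1.
The best of these is 8.

8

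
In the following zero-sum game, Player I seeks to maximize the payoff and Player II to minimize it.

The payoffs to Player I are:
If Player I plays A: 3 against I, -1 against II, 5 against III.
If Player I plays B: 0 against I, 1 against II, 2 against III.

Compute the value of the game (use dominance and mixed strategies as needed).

Column III is strictly dominated by I for Player II (it gives Player I more in every row).
The remaining 2×2 game on (A, B) × (I, II) has no saddle point. Let Player I play A with probability p; indifference gives 3p = −p + (1−p), so p = 1/5.
Similarly Player II's optimal q on I is 2/5, and the value is 3·(2/5) + (-1)·(3/5) = 3/5.

3/5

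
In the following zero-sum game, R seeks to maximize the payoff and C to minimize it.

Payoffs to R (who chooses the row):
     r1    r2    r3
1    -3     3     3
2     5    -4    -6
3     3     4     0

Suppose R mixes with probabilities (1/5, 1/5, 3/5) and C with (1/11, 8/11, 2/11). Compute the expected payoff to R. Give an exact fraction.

Against (1/11, 8/11, 2/11), each row's expected payoff is 1: 27/11; 2: -39/11; 3: 35/11.
Taking the (1/5, 1/5, 3/5)-weighted average: (1/5)·(27/11) + (1/5)·(-39/11) + (3/5)·(35/11) = 93/55.

93/55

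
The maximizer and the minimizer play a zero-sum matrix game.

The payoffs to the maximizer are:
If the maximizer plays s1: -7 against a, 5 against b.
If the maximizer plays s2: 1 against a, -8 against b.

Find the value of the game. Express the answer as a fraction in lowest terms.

-17/7

Row minima are -7 and -8, so the maximizer's maximin is -7; column maxima are 1 and 5, so the minimizer's minimax is 1. These differ, so the equilibrium is in mixed strategies.
Let the maximizer play s1 with probability p. The minimizer is indifferent when −7p + (1−p) = 5p − 8(1−p), giving p = 3/7.
Let the minimizer play a with probability q. The maximizer is indifferent when −7q + 5(1−q) = q − 8(1−q), giving q = 13/21.
The value is -7·(13/21) + (5)·(8/21) = -17/7.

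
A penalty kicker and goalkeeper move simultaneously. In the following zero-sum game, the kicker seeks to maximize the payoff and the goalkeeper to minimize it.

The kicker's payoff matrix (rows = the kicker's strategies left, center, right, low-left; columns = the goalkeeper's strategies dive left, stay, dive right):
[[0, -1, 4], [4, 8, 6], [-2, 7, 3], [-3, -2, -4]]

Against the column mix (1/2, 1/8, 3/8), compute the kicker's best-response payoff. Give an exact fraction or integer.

21/4

left: (0)·(1/2) + (-1)·(1/8) + (4)·(3/8) = 11/8.
center: (4)·(1/2) + (8)·(1/8) + (6)·(3/8) = 21/4.
right: (-2)·(1/2) + (7)·(1/8) + (3)·(3/8) = 1.
low-left: (-3)·(1/2) + (-2)·(1/8) + (-4)·(3/8) = -13/4.
The best pure response is center with expected payoff 21/4.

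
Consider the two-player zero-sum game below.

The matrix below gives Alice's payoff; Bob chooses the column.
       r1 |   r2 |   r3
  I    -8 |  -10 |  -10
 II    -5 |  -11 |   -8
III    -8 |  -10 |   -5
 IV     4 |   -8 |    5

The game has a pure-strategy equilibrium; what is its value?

-8

Row minima: -10, -11, -10, -8 → Alice's maximin is -8.
Column maxima: 4, -8, 5 → Bob's minimax is -8.
They coincide at (IV, r2), so the value is -8.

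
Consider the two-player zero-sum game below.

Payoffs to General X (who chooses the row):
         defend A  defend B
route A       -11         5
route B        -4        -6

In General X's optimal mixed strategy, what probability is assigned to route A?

Row minima are -11 and -6, so General X's maximin is -6; column maxima are -4 and 5, so General Y's minimax is -4. These differ, so the equilibrium is in mixed strategies.
Let General X play route A with probability p. General Y is indifferent when −11p − 4(1−p) = 5p − 6(1−p), giving p = 1/9.

1/9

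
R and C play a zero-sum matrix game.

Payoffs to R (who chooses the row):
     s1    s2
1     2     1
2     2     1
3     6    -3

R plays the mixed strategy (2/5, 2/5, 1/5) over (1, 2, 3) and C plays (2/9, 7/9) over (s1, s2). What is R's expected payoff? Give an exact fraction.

Against (2/9, 7/9), each row's expected payoff is 1: 11/9; 2: 11/9; 3: -1.
Taking the (2/5, 2/5, 1/5)-weighted average: (2/5)·(11/9) + (2/5)·(11/9) + (1/5)·(-1) = 7/9.

7/9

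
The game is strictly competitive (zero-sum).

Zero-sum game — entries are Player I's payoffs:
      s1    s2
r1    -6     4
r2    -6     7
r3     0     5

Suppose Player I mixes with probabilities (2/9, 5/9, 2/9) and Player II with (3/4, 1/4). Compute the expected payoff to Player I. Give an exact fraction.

Against (3/4, 1/4), each row's expected payoff is r1: -7/2; r2: -11/4; r3: 5/4.
Taking the (2/9, 5/9, 2/9)-weighted average: (2/9)·(-7/2) + (5/9)·(-11/4) + (2/9)·(5/4) = -73/36.

-73/36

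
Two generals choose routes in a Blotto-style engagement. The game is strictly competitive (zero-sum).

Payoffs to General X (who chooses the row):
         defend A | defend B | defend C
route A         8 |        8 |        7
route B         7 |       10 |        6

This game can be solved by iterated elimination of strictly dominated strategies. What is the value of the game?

Column defend A is strictly dominated by defend C for General Y (7<8, 6<7); eliminate defend A.
Column defend B is strictly dominated by defend C for General Y (7<8, 6<10); eliminate defend B.
Row route B is strictly dominated by row route A (7>6); eliminate route B.
Only (route A, defend C) remains, with payoff 7.

7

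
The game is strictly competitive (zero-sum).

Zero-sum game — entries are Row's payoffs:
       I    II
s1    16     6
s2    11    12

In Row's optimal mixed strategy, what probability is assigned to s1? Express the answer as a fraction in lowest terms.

Row minima are 6 and 11, so Row's maximin is 11; column maxima are 16 and 12, so Column's minimax is 12. These differ, so the equilibrium is in mixed strategies.
Let Row play s1 with probability p. Column is indifferent when 16p + 11(1−p) = 6p + 12(1−p), giving p = 1/11.

1/11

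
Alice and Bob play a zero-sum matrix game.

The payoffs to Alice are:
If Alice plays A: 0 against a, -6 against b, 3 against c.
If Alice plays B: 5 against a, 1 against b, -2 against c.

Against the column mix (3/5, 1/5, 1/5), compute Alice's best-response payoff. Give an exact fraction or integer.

14/5

A: (0)·(3/5) + (-6)·(1/5) + (3)·(1/5) = -3/5.
B: (5)·(3/5) + (1)·(1/5) + (-2)·(1/5) = 14/5.
The best pure response is B with expected payoff 14/5.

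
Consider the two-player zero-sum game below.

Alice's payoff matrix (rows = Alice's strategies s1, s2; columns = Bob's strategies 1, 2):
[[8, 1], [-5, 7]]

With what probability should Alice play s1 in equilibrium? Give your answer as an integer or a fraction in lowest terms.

Row minima are 1 and -5, so Alice's maximin is 1; column maxima are 8 and 7, so Bob's minimax is 7. These differ, so the equilibrium is in mixed strategies.
Let Alice play s1 with probability p. Bob is indifferent when 8p − 5(1−p) = p + 7(1−p), giving p = 12/19.

12/19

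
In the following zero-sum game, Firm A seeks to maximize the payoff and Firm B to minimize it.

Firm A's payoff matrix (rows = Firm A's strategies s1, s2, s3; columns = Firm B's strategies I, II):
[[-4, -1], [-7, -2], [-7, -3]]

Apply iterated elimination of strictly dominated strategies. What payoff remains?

Column II is strictly dominated by I for Firm B (-4<-1, -7<-2, -7<-3); eliminate II.
Row s3 is strictly dominated by row s1 (-4>-7); eliminate s3.
Row s2 is strictly dominated by row s1 (-4>-7); eliminate s2.
Only (s1, I) remains, with payoff -4.

-4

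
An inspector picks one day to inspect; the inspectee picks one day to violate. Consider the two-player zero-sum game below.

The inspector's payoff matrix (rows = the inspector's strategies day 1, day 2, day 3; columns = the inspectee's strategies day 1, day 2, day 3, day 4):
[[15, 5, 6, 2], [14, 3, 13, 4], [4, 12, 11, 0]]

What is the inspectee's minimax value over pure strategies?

The worst case (largest entry) in each column is day 1: 15, day 2: 12, day 3: 13, day 4: 4.
The best (smallest) of these is 4.

4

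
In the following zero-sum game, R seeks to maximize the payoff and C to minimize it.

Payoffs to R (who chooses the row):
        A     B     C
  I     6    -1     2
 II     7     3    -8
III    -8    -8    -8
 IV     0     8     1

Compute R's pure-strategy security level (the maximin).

0

The worst-case payoff for each row is I: -1, II: -8, III: -8, IV: 0.
The best of these is 0.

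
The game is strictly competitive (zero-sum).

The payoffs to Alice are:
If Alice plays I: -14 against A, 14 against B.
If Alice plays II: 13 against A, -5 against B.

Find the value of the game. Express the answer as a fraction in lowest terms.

Row minima are -14 and -5, so Alice's maximin is -5; column maxima are 13 and 14, so Bob's minimax is 13. These differ, so the equilibrium is in mixed strategies.
Let Alice play I with probability p. Bob is indifferent when −14p + 13(1−p) = 14p − 5(1−p), giving p = 9/23.
Let Bob play A with probability q. Alice is indifferent when −14q + 14(1−q) = 13q − 5(1−q), giving q = 19/46.
The value is -14·(19/46) + (14)·(27/46) = 56/23.

56/23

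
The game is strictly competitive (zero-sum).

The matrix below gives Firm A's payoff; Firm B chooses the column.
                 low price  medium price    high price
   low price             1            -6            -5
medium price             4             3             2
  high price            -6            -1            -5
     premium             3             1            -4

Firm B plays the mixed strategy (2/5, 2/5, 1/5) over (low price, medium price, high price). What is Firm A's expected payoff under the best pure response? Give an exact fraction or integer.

low price: (1)·(2/5) + (-6)·(2/5) + (-5)·(1/5) = -3.
medium price: (4)·(2/5) + (3)·(2/5) + (2)·(1/5) = 16/5.
high price: (-6)·(2/5) + (-1)·(2/5) + (-5)·(1/5) = -19/5.
premium: (3)·(2/5) + (1)·(2/5) + (-4)·(1/5) = 4/5.
The best pure response is medium price with expected payoff 16/5.

16/5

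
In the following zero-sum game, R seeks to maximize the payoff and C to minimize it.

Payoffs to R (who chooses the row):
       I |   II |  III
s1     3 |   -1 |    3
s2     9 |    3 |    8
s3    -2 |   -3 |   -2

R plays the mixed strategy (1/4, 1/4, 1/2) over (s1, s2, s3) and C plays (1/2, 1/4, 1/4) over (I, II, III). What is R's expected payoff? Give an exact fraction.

19/16

Against (1/2, 1/4, 1/4), each row's expected payoff is s1: 2; s2: 29/4; s3: -9/4.
Taking the (1/4, 1/4, 1/2)-weighted average: (1/4)·(2) + (1/4)·(29/4) + (1/2)·(-9/4) = 19/16.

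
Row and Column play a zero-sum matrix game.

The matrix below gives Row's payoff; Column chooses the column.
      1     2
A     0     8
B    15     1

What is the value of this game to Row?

60/11

Row minima are 0 and 1, so Row's maximin is 1; column maxima are 15 and 8, so Column's minimax is 8. These differ, so the equilibrium is in mixed strategies.
Let Row play A with probability p. Column is indifferent when 15(1−p) = 8p + (1−p), giving p = 7/11.
Let Column play 1 with probability q. Row is indifferent when 8(1−q) = 15q + (1−q), giving q = 7/22.
The value is 0·(7/22) + (8)·(15/22) = 60/11.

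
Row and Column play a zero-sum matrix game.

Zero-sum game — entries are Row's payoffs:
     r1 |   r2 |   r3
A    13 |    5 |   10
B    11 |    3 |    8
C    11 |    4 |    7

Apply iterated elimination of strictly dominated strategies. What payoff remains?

Row C is strictly dominated by row A (13>11, 5>4, 10>7); eliminate C.
Row B is strictly dominated by row A (13>11, 5>3, 10>8); eliminate B.
Column r1 is strictly dominated by r2 for Column (5<13); eliminate r1.
Column r3 is strictly dominated by r2 for Column (5<10); eliminate r3.
Only (A, r2) remains, with payoff 5.

5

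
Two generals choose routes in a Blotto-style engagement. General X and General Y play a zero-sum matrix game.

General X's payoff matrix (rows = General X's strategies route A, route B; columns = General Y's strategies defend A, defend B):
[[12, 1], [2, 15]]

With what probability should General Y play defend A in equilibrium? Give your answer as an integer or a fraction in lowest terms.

7/12

Row minima are 1 and 2, so General X's maximin is 2; column maxima are 12 and 15, so General Y's minimax is 12. These differ, so the equilibrium is in mixed strategies.
Let General Y play defend A with probability q. General X is indifferent when 12q + (1−q) = 2q + 15(1−q), giving q = 7/12.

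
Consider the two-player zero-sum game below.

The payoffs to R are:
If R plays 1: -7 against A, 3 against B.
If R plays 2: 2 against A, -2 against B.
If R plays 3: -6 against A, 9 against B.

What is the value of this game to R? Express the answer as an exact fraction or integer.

6/19

Row 1 is strictly dominated by row 3, so R never plays it.
The remaining 2×2 game on (2, 3) × (A, B) has no saddle point. Let R play 2 with probability p; indifference gives 2p − 6(1−p) = −2p + 9(1−p), so p = 15/19.
Similarly C's optimal q on A is 11/19, and the value is 2·(11/19) + (-2)·(8/19) = 6/19.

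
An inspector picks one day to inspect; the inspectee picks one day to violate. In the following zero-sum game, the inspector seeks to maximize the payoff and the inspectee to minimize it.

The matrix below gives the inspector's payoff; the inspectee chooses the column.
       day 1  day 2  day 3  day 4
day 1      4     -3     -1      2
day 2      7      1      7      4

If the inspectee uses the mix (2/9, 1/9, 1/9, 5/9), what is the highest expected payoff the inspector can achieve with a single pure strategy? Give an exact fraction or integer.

14/3

day 1: (4)·(2/9) + (-3)·(1/9) + (-1)·(1/9) + (2)·(5/9) = 14/9.
day 2: (7)·(2/9) + (1)·(1/9) + (7)·(1/9) + (4)·(5/9) = 14/3.
The best pure response is day 2 with expected payoff 14/3.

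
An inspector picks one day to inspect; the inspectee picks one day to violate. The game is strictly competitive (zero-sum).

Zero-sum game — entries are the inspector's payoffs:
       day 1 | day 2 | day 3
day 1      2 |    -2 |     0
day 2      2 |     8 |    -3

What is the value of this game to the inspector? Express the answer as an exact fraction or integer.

Column day 1 is strictly dominated by day 3 for the inspectee (it gives the inspector more in every row).
The remaining 2×2 game on (day 1, day 2) × (day 2, day 3) has no saddle point. Let the inspector play day 1 with probability p; indifference gives −2p + 8(1−p) = −3(1−p), so p = 11/13.
Similarly the inspectee's optimal q on day 2 is 3/13, and the value is -2·(3/13) + (0)·(10/13) = -6/13.

-6/13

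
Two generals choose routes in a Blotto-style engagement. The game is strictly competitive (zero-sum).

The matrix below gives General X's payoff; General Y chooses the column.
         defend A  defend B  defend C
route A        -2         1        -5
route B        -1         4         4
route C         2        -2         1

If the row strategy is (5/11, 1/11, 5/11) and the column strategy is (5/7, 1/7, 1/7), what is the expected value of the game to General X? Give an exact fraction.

-2/7

Against (5/7, 1/7, 1/7), each row's expected payoff is route A: -2; route B: 3/7; route C: 9/7.
Taking the (5/11, 1/11, 5/11)-weighted average: (5/11)·(-2) + (1/11)·(3/7) + (5/11)·(9/7) = -2/7.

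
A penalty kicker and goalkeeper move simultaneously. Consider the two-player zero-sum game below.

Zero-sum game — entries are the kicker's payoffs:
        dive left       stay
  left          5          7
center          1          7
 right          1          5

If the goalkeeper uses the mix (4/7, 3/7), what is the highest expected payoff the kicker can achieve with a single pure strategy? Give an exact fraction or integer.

41/7

left: (5)·(4/7) + (7)·(3/7) = 41/7.
center: (1)·(4/7) + (7)·(3/7) = 25/7.
right: (1)·(4/7) + (5)·(3/7) = 19/7.
The best pure response is left with expected payoff 41/7.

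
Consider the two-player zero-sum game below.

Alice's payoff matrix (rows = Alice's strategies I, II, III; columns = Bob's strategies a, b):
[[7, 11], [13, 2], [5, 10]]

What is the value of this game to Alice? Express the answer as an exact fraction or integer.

Row III is strictly dominated by row I, so Alice never plays it.
The remaining 2×2 game on (I, II) × (a, b) has no saddle point. Let Alice play I with probability p; indifference gives 7p + 13(1−p) = 11p + 2(1−p), so p = 11/15.
Similarly Bob's optimal q on a is 3/5, and the value is 7·(3/5) + (11)·(2/5) = 43/5.

43/5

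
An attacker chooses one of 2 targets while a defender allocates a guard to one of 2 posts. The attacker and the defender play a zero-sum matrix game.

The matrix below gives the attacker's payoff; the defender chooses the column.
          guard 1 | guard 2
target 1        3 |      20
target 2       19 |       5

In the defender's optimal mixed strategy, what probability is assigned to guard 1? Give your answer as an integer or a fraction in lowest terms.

Row minima are 3 and 5, so the attacker's maximin is 5; column maxima are 19 and 20, so the defender's minimax is 19. These differ, so the equilibrium is in mixed strategies.
Let the defender play guard 1 with probability q. The attacker is indifferent when 3q + 20(1−q) = 19q + 5(1−q), giving q = 15/31.

15/31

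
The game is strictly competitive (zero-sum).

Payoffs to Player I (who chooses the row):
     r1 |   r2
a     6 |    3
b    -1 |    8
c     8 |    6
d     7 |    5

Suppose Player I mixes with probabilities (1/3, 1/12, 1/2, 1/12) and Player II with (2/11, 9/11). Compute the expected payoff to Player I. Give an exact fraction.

Against (2/11, 9/11), each row's expected payoff is a: 39/11; b: 70/11; c: 70/11; d: 59/11.
Taking the (1/3, 1/12, 1/2, 1/12)-weighted average: (1/3)·(39/11) + (1/12)·(70/11) + (1/2)·(70/11) + (1/12)·(59/11) = 235/44.

235/44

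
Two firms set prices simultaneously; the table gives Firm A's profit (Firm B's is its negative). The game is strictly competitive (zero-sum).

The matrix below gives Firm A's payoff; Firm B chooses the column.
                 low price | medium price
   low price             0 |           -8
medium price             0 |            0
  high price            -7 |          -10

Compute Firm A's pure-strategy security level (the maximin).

The worst-case payoff for each row is low price: -8, medium price: 0, high price: -10.
The best of these is 0.

0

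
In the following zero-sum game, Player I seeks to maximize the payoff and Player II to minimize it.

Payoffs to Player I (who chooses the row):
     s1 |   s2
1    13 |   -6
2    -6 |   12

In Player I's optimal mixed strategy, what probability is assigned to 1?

18/37

Row minima are -6 and -6, so Player I's maximin is -6; column maxima are 13 and 12, so Player II's minimax is 12. These differ, so the equilibrium is in mixed strategies.
Let Player I play 1 with probability p. Player II is indifferent when 13p − 6(1−p) = −6p + 12(1−p), giving p = 18/37.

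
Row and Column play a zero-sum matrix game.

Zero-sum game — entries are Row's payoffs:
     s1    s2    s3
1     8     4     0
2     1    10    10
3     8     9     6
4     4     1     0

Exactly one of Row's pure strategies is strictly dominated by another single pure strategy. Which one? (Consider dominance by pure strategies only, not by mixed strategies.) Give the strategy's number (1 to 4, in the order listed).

Compare 4 with 3: 8 > 4, 9 > 1, 6 > 0.
So 3 strictly dominates 4 for Row; 4 is strictly dominated.

4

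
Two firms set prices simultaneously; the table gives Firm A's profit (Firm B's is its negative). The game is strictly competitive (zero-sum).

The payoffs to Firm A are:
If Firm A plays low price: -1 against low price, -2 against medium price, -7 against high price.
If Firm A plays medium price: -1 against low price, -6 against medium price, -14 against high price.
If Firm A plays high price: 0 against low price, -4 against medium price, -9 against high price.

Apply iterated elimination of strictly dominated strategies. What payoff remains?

Row medium price is strictly dominated by row high price (0>-1, -4>-6, -9>-14); eliminate medium price.
Column medium price is strictly dominated by high price for Firm B (-7<-2, -9<-4); eliminate medium price.
Column low price is strictly dominated by high price for Firm B (-7<-1, -9<0); eliminate low price.
Row high price is strictly dominated by row low price (-7>-9); eliminate high price.
Only (low price, high price) remains, with payoff -7.

-7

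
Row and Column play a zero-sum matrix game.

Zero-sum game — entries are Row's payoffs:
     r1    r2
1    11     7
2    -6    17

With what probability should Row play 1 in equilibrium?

23/27

Row minima are 7 and -6, so Row's maximin is 7; column maxima are 11 and 17, so Column's minimax is 11. These differ, so the equilibrium is in mixed strategies.
Let Row play 1 with probability p. Column is indifferent when 11p − 6(1−p) = 7p + 17(1−p), giving p = 23/27.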